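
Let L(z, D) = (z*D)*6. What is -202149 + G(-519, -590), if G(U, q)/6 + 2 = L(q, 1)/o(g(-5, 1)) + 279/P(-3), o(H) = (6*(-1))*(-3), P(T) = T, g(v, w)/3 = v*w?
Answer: -203899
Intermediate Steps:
g(v, w) = 3*v*w (g(v, w) = 3*(v*w) = 3*v*w)
L(z, D) = 6*D*z (L(z, D) = (D*z)*6 = 6*D*z)
o(H) = 18 (o(H) = -6*(-3) = 18)
G(U, q) = -570 + 2*q (G(U, q) = -12 + 6*((6*1*q)/18 + 279/(-3)) = -12 + 6*((6*q)*(1/18) + 279*(-1/3)) = -12 + 6*(q/3 - 93) = -12 + 6*(-93 + q/3) = -12 + (-558 + 2*q) = -570 + 2*q)
-202149 + G(-519, -590) = -202149 + (-570 + 2*(-590)) = -202149 + (-570 - 1180) = -202149 - 1750 = -203899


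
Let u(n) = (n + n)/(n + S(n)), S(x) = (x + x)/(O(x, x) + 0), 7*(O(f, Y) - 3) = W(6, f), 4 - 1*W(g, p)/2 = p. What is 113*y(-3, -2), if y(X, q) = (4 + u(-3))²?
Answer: 163172/49 ≈ 3330.0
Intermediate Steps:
W(g, p) = 8 - 2*p
O(f, Y) = 29/7 - 2*f/7 (O(f, Y) = 3 + (8 - 2*f)/7 = 3 + (8/7 - 2*f/7) = 29/7 - 2*f/7)
S(x) = 2*x/(29/7 - 2*x/7) (S(x) = (x + x)/((29/7 - 2*x/7) + 0) = (2*x)/(29/7 - 2*x/7) = 2*x/(29/7 - 2*x/7))
u(n) = 2*n/(n - 14*n/(-29 + 2*n)) (u(n) = (n + n)/(n - 14*n/(-29 + 2*n)) = (2*n)/(n - 14*n/(-29 + 2*n)) = 2*n/(n - 14*n/(-29 + 2*n)))
y(X, q) = 1444/49 (y(X, q) = (4 + 2*(-29 + 2*(-3))/(-43 + 2*(-3)))² = (4 + 2*(-29 - 6)/(-43 - 6))² = (4 + 2*(-35)/(-49))² = (4 + 2*(-1/49)*(-35))² = (4 + 10/7)² = (38/7)² = 1444/49)
113*y(-3, -2) = 113*(1444/49) = 163172/49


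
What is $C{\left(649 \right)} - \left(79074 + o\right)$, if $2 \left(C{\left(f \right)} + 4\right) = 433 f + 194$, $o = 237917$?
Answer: $- \frac{352779}{2} \approx -1.7639 \cdot 10^{5}$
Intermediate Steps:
$C{\left(f \right)} = 93 + \frac{433 f}{2}$ ($C{\left(f \right)} = -4 + \frac{433 f + 194}{2} = -4 + \frac{194 + 433 f}{2} = -4 + \left(97 + \frac{433 f}{2}\right) = 93 + \frac{433 f}{2}$)
$C{\left(649 \right)} - \left(79074 + o\right) = \left(93 + \frac{433}{2} \cdot 649\right) - \left(79074 + 237917\right) = \left(93 + \frac{281017}{2}\right) - 316991 = \frac{281203}{2} - 316991 = - \frac{352779}{2}$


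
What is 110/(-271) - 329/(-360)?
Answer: 49559/97560 ≈ 0.50799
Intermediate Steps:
110/(-271) - 329/(-360) = 110*(-1/271) - 329*(-1/360) = -110/271 + 329/360 = 49559/97560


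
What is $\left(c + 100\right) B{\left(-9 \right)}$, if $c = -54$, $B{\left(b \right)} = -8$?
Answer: $-368$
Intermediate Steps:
$\left(c + 100\right) B{\left(-9 \right)} = \left(-54 + 100\right) \left(-8\right) = 46 \left(-8\right) = -368$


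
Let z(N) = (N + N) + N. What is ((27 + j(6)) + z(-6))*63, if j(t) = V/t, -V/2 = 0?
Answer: 567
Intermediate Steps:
V = 0 (V = -2*0 = 0)
z(N) = 3*N (z(N) = 2*N + N = 3*N)
j(t) = 0 (j(t) = 0/t = 0)
((27 + j(6)) + z(-6))*63 = ((27 + 0) + 3*(-6))*63 = (27 - 18)*63 = 9*63 = 567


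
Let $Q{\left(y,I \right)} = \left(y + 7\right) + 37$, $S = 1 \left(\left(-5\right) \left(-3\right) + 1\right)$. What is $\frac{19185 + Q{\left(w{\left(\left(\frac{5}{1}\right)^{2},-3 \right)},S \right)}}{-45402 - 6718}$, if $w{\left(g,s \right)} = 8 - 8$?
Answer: $- \frac{19229}{52120} \approx -0.36894$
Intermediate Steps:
$S = 16$ ($S = 1 \left(15 + 1\right) = 1 \cdot 16 = 16$)
$w{\left(g,s \right)} = 0$ ($w{\left(g,s \right)} = 8 - 8 = 0$)
$Q{\left(y,I \right)} = 44 + y$ ($Q{\left(y,I \right)} = \left(7 + y\right) + 37 = 44 + y$)
$\frac{19185 + Q{\left(w{\left(\left(\frac{5}{1}\right)^{2},-3 \right)},S \right)}}{-45402 - 6718} = \frac{19185 + \left(44 + 0\right)}{-45402 - 6718} = \frac{19185 + 44}{-52120} = 19229 \left(- \frac{1}{52120}\right) = - \frac{19229}{52120}$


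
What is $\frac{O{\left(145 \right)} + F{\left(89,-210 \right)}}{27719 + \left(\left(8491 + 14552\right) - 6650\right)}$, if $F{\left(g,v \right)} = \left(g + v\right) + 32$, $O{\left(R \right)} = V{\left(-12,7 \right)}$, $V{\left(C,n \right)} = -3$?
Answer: $- \frac{23}{11028} \approx -0.0020856$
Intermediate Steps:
$O{\left(R \right)} = -3$
$F{\left(g,v \right)} = 32 + g + v$
$\frac{O{\left(145 \right)} + F{\left(89,-210 \right)}}{27719 + \left(\left(8491 + 14552\right) - 6650\right)} = \frac{-3 + \left(32 + 89 - 210\right)}{27719 + \left(\left(8491 + 14552\right) - 6650\right)} = \frac{-3 - 89}{27719 + \left(23043 - 6650\right)} = - \frac{92}{27719 + 16393} = - \frac{92}{44112} = \left(-92\right) \frac{1}{44112} = - \frac{23}{11028}$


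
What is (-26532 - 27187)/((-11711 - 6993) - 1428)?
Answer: 53719/20132 ≈ 2.6683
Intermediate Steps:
(-26532 - 27187)/((-11711 - 6993) - 1428) = -53719/(-18704 - 1428) = -53719/(-20132) = -53719*(-1/20132) = 53719/20132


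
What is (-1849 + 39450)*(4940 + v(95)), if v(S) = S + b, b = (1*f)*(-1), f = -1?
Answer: 189358636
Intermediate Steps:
b = 1 (b = (1*(-1))*(-1) = -1*(-1) = 1)
v(S) = 1 + S (v(S) = S + 1 = 1 + S)
(-1849 + 39450)*(4940 + v(95)) = (-1849 + 39450)*(4940 + (1 + 95)) = 37601*(4940 + 96) = 37601*5036 = 189358636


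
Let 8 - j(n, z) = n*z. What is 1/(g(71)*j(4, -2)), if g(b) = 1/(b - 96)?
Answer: -25/16 ≈ -1.5625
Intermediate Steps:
j(n, z) = 8 - n*z
g(b) = 1/(-96 + b)
1/(g(71)*j(4, -2)) = 1/((8 - 1*4*(-2))/(-96 + 71)) = 1/((8 + 8)/(-25)) = 1/(-1/25*16) = 1/(-16/25) = -25/16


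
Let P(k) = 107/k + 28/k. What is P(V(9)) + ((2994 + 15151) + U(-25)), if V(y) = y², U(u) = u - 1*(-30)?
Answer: 54455/3 ≈ 18152.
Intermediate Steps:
U(u) = 30 + u (U(u) = u + 30 = 30 + u)
P(k) = 135/k
P(V(9)) + ((2994 + 15151) + U(-25)) = 135/(9²) + ((2994 + 15151) + (30 - 25)) = 135/81 + (18145 + 5) = 135*(1/81) + 18150 = 5/3 + 18150 = 54455/3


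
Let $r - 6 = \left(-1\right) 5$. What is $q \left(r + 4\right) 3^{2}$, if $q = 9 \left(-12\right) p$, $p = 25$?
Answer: $-121500$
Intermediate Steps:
$r = 1$ ($r = 6 - 5 = 1$)
$q = -2700$ ($q = 9 \left(-12\right) 25 = \left(-108\right) 25 = -2700$)
$q \left(r + 4\right) 3^{2} = - 2700 \left(1 + 4\right) 3^{2} = - 2700 \cdot 5 \cdot 9 = \left(-2700\right) 45 = -121500$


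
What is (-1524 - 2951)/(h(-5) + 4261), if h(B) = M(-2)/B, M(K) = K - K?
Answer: -4475/4261 ≈ -1.0502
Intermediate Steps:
M(K) = 0
h(B) = 0 (h(B) = 0/B = 0)
(-1524 - 2951)/(h(-5) + 4261) = (-1524 - 2951)/(0 + 4261) = -4475/4261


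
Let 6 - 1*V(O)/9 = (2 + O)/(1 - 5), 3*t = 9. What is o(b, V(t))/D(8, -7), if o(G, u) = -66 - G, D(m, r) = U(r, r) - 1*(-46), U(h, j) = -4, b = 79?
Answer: -145/42 ≈ -3.4524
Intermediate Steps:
t = 3 (t = (1/3)*9 = 3)
D(m, r) = 42 (D(m, r) = -4 - 1*(-46) = -4 + 46 = 42)
V(O) = 117/2 + 9*O/4 (V(O) = 54 - 9*(2 + O)/(1 - 5) = 54 - 9*(2 + O)/(-4) = 54 - 9*(2 + O)*(-1)/4 = 54 - 9*(-1/2 - O/4) = 54 + (9/2 + 9*O/4) = 117/2 + 9*O/4)
o(b, V(t))/D(8, -7) = (-66 - 1*79)/42 = (-66 - 79)*(1/42) = -145*1/42 = -145/42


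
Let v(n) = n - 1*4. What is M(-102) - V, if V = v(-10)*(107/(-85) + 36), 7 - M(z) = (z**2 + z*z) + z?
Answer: -1718073/85 ≈ -20213.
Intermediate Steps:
v(n) = -4 + n (v(n) = n - 4 = -4 + n)
M(z) = 7 - z - 2*z**2 (M(z) = 7 - ((z**2 + z*z) + z) = 7 - ((z**2 + z**2) + z) = 7 - (2*z**2 + z) = 7 - (z + 2*z**2) = 7 + (-z - 2*z**2) = 7 - z - 2*z**2)
V = -41342/85 (V = (-4 - 10)*(107/(-85) + 36) = -14*(107*(-1/85) + 36) = -14*(-107/85 + 36) = -14*2953/85 = -41342/85 ≈ -486.38)
M(-102) - V = (7 - 1*(-102) - 2*(-102)**2) - 1*(-41342/85) = (7 + 102 - 2*10404) + 41342/85 = (7 + 102 - 20808) + 41342/85 = -20699 + 41342/85 = -1718073/85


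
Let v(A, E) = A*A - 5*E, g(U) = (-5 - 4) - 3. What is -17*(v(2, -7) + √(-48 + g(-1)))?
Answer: -663 - 34*I*√15 ≈ -663.0 - 131.68*I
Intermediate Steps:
g(U) = -12 (g(U) = -9 - 3 = -12)
v(A, E) = A² - 5*E
-17*(v(2, -7) + √(-48 + g(-1))) = -17*((2² - 5*(-7)) + √(-48 - 12)) = -17*((4 + 35) + √(-60)) = -17*(39 + 2*I*√15) = -663 - 34*I*√15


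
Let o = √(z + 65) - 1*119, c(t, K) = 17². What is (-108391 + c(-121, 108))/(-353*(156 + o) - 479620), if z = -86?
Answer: 1268090511/5779456775 - 6360001*I*√21/40456197425 ≈ 0.21941 - 0.00072041*I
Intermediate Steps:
c(t, K) = 289
o = -119 + I*√21 (o = √(-86 + 65) - 1*119 = √(-21) - 119 = I*√21 - 119 = -119 + I*√21 ≈ -119.0 + 4.5826*I)
(-108391 + c(-121, 108))/(-353*(156 + o) - 479620) = (-108391 + 289)/(-353*(156 + (-119 + I*√21)) - 479620) = -108102/(-353*(37 + I*√21) - 479620) = -108102/((-13061 - 353*I*√21) - 479620) = -108102/(-492681 - 353*I*√21)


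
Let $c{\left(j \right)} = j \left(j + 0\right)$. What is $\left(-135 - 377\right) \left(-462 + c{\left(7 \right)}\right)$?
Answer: $211456$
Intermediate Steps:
$c{\left(j \right)} = j^{2}$ ($c{\left(j \right)} = j j = j^{2}$)
$\left(-135 - 377\right) \left(-462 + c{\left(7 \right)}\right) = \left(-135 - 377\right) \left(-462 + 7^{2}\right) = - 512 \left(-462 + 49\right) = \left(-512\right) \left(-413\right) = 211456$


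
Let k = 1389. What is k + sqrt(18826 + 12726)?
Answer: 1389 + 8*sqrt(493) ≈ 1566.6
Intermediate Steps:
k + sqrt(18826 + 12726) = 1389 + sqrt(18826 + 12726) = 1389 + sqrt(31552) = 1389 + 8*sqrt(493)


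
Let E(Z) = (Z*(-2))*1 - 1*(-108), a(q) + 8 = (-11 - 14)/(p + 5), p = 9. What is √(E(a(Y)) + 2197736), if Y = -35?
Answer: √107695315/7 ≈ 1482.5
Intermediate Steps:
a(q) = -137/14 (a(q) = -8 + (-11 - 14)/(9 + 5) = -8 - 25/14 = -137/14)
E(Z) = 108 - 2*Z (E(Z) = -2*Z*1 + 108 = -2*Z + 108 = 108 - 2*Z)
√(E(a(Y)) + 2197736) = √((108 - 2*(-137/14)) + 2197736) = √((108 + 137/7) + 2197736) = √(893/7 + 2197736) = √(15385045/7) = √107695315/7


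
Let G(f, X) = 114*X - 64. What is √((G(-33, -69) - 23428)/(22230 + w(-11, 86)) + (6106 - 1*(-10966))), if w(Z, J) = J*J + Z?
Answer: √14972038630030/29615 ≈ 130.66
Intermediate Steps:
w(Z, J) = Z + J² (w(Z, J) = J² + Z = Z + J²)
G(f, X) = -64 + 114*X
√((G(-33, -69) - 23428)/(22230 + w(-11, 86)) + (6106 - 1*(-10966))) = √(((-64 + 114*(-69)) - 23428)/(22230 + (-11 + 86²)) + (6106 - 1*(-10966))) = √(((-64 - 7866) - 23428)/(22230 + (-11 + 7396)) + (6106 + 10966)) = √((-7930 - 23428)/(22230 + 7385) + 17072) = √(-31358/29615 + 17072) = √(505555922/29615) = √14972038630030/29615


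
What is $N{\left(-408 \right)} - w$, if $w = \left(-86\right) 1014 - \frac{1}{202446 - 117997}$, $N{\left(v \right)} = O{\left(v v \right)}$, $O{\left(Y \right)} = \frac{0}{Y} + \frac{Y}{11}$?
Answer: $\frac{95064914903}{928939} \approx 1.0234 \cdot 10^{5}$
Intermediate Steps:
$O{\left(Y \right)} = \frac{Y}{11}$ ($O{\left(Y \right)} = 0 + Y \frac{1}{11} = 0 + \frac{Y}{11} = \frac{Y}{11}$)
$N{\left(v \right)} = \frac{v^{2}}{11}$ ($N{\left(v \right)} = \frac{v v}{11} = \frac{v^{2}}{11}$)
$w = - \frac{7364290597}{84449}$ ($w = -87204 - \frac{1}{84449} = - \frac{7364290597}{84449} \approx -87204.0$)
$N{\left(-408 \right)} - w = \frac{\left(-408\right)^{2}}{11} - - \frac{7364290597}{84449} = \frac{1}{11} \cdot 166464 + \frac{7364290597}{84449} = \frac{166464}{11} + \frac{7364290597}{84449} = \frac{95064914903}{928939}$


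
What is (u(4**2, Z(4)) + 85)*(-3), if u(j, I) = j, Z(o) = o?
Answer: -303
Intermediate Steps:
(u(4**2, Z(4)) + 85)*(-3) = (4**2 + 85)*(-3) = (16 + 85)*(-3) = 101*(-3) = -303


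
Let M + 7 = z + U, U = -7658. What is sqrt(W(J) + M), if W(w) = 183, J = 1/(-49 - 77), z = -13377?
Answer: I*sqrt(20859) ≈ 144.43*I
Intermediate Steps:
J = -1/126 (J = 1/(-126) = -1/126 ≈ -0.0079365)
M = -21042 (M = -7 + (-13377 - 7658) = -7 - 21035 = -21042)
sqrt(W(J) + M) = sqrt(183 - 21042) = sqrt(-20859) = I*sqrt(20859)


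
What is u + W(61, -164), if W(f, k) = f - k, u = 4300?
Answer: 4525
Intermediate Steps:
u + W(61, -164) = 4300 + (61 - 1*(-164)) = 4300 + (61 + 164) = 4300 + 225 = 4525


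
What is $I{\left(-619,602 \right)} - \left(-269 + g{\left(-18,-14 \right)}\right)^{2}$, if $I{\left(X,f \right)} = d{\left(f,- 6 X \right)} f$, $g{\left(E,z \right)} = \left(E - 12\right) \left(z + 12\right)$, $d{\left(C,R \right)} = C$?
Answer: $318723$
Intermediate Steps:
$g{\left(E,z \right)} = \left(-12 + E\right) \left(12 + z\right)$
$I{\left(X,f \right)} = f^{2}$ ($I{\left(X,f \right)} = f f = f^{2}$)
$I{\left(-619,602 \right)} - \left(-269 + g{\left(-18,-14 \right)}\right)^{2} = 602^{2} - \left(-269 - -60\right)^{2} = 362404 - \left(-269 + \left(-144 + 168 - 216 + 252\right)\right)^{2} = 362404 - \left(-269 + 60\right)^{2} = 362404 - \left(-209\right)^{2} = 362404 - 43681 = 318723$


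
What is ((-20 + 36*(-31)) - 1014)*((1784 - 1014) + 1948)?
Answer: -5843700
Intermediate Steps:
((-20 + 36*(-31)) - 1014)*((1784 - 1014) + 1948) = ((-20 - 1116) - 1014)*(770 + 1948) = (-1136 - 1014)*2718 = -2150*2718 = -5843700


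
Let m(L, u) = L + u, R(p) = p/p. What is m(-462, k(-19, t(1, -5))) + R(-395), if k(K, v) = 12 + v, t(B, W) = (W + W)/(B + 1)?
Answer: -454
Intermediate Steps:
R(p) = 1
t(B, W) = 2*W/(1 + B) (t(B, W) = (2*W)/(1 + B) = 2*W/(1 + B))
m(-462, k(-19, t(1, -5))) + R(-395) = (-462 + (12 + 2*(-5)/(1 + 1))) + 1 = (-462 + (12 + 2*(-5)/2)) + 1 = (-462 + (12 + 2*(-5)*(½))) + 1 = (-462 + (12 - 5)) + 1 = (-462 + 7) + 1 = -455 + 1 = -454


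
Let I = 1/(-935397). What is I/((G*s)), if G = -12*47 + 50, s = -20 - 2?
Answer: -1/10577469276 ≈ -9.4541e-11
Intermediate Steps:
s = -22
I = -1/935397 ≈ -1.0691e-6
G = -514 (G = -564 + 50 = -514)
I/((G*s)) = -1/(935397*((-514*(-22)))) = -1/935397/11308 = -1/935397*1/11308 = -1/10577469276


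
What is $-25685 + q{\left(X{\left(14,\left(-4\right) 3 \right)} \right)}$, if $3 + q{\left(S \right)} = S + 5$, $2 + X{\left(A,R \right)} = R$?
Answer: $-25697$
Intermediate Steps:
$X{\left(A,R \right)} = -2 + R$
$q{\left(S \right)} = 2 + S$ ($q{\left(S \right)} = -3 + \left(S + 5\right) = -3 + \left(5 + S\right) = 2 + S$)
$-25685 + q{\left(X{\left(14,\left(-4\right) 3 \right)} \right)} = -25685 + \left(2 - 14\right) = -25685 - 12 = -25697$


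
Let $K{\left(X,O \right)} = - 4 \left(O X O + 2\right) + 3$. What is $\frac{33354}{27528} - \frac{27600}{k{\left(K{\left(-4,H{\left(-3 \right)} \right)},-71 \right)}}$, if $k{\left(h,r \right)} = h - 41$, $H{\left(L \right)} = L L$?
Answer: $- \frac{2393601}{114700} \approx -20.868$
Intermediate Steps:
$H{\left(L \right)} = L^{2}$
$K{\left(X,O \right)} = -5 - 4 X O^{2}$ ($K{\left(X,O \right)} = - 4 \left(X O^{2} + 2\right) + 3 = - 4 \left(2 + X O^{2}\right) + 3 = \left(-8 - 4 X O^{2}\right) + 3 = -5 - 4 X O^{2}$)
$k{\left(h,r \right)} = -41 + h$
$\frac{33354}{27528} - \frac{27600}{k{\left(K{\left(-4,H{\left(-3 \right)} \right)},-71 \right)}} = \frac{33354}{27528} - \frac{27600}{-41 - \left(5 - 16 \left(\left(-3\right)^{2}\right)^{2}\right)} = 33354 \cdot \frac{1}{27528} - \frac{27600}{-41 - \left(5 - 16 \cdot 9^{2}\right)} = \frac{5559}{4588} - \frac{27600}{-41 - \left(5 - 1296\right)} = \frac{5559}{4588} - \frac{27600}{-41 + \left(-5 + 1296\right)} = \frac{5559}{4588} - \frac{27600}{-41 + 1291} = \frac{5559}{4588} - \frac{27600}{1250} = \frac{5559}{4588} - \frac{552}{25} = - \frac{2393601}{114700}$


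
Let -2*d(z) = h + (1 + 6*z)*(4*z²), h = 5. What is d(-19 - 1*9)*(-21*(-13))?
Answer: 142972011/2 ≈ 7.1486e+7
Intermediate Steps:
d(z) = -5/2 - 2*z²*(1 + 6*z) (d(z) = -(5 + (1 + 6*z)*(4*z²))/2 = -(5 + 4*z²*(1 + 6*z))/2 = -5/2 - 2*z²*(1 + 6*z))
d(-19 - 1*9)*(-21*(-13)) = (-5/2 - 12*(-19 - 1*9)³ - 2*(-19 - 1*9)²)*(-21*(-13)) = (-5/2 - 12*(-19 - 9)³ - 2*(-19 - 9)²)*273 = (-5/2 - 12*(-28)³ - 2*(-28)²)*273 = (-5/2 - 12*(-21952) - 2*784)*273 = (-5/2 + 263424 - 1568)*273 = (523707/2)*273 = 142972011/2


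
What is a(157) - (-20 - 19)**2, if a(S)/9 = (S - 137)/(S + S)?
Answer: -238707/157 ≈ -1520.4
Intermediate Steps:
a(S) = 9*(-137 + S)/(2*S) (a(S) = 9*((S - 137)/(S + S)) = 9*((-137 + S)/((2*S))) = 9*((-137 + S)*(1/(2*S))) = 9*((-137 + S)/(2*S)) = 9*(-137 + S)/(2*S))
a(157) - (-20 - 19)**2 = (9/2)*(-137 + 157)/157 - (-20 - 19)**2 = (9/2)*(1/157)*20 - 1*(-39)**2 = 90/157 - 1*1521 = 90/157 - 1521 = -238707/157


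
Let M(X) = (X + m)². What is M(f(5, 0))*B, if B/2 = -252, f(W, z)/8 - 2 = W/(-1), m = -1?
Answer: -315000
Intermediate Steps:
f(W, z) = 16 - 8*W (f(W, z) = 16 + 8*(W/(-1)) = 16 + 8*(W*(-1)) = 16 + 8*(-W) = 16 - 8*W)
B = -504 (B = 2*(-252) = -504)
M(X) = (-1 + X)² (M(X) = (X - 1)² = (-1 + X)²)
M(f(5, 0))*B = (-1 + (16 - 8*5))²*(-504) = (-1 + (16 - 40))²*(-504) = (-1 - 24)²*(-504) = (-25)²*(-504) = 625*(-504) = -315000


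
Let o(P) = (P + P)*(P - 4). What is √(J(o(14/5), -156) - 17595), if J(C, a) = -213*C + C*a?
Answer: 33*I*√347/5 ≈ 122.94*I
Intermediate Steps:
o(P) = 2*P*(-4 + P) (o(P) = (2*P)*(-4 + P) = 2*P*(-4 + P))
√(J(o(14/5), -156) - 17595) = √((2*(14/5)*(-4 + 14/5))*(-213 - 156) - 17595) = √((2*(14*(⅕))*(-4 + 14*(⅕)))*(-369) - 17595) = √((2*(14/5)*(-4 + 14/5))*(-369) - 17595) = √((2*(14/5)*(-6/5))*(-369) - 17595) = √(-168/25*(-369) - 17595) = √(61992/25 - 17595) = √(-377883/25) = 33*I*√347/5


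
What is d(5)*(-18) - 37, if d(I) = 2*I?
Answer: -217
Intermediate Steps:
d(5)*(-18) - 37 = (2*5)*(-18) - 37 = 10*(-18) - 37 = -180 - 37 = -217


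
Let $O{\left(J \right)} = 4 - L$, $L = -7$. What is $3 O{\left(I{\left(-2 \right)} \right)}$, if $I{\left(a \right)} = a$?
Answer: $33$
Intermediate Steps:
$O{\left(J \right)} = 11$ ($O{\left(J \right)} = 4 - -7 = 4 + 7 = 11$)
$3 O{\left(I{\left(-2 \right)} \right)} = 3 \cdot 11 = 33$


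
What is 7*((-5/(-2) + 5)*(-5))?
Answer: -525/2 ≈ -262.50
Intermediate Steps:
7*((-5/(-2) + 5)*(-5)) = 7*((-5*(-½) + 5)*(-5)) = 7*((5/2 + 5)*(-5)) = 7*((15/2)*(-5)) = 7*(-75/2) = -525/2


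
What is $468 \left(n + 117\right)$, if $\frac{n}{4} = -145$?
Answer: $-216684$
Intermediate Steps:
$n = -580$ ($n = 4 \left(-145\right) = -580$)
$468 \left(n + 117\right) = 468 \left(-580 + 117\right) = 468 \left(-463\right) = -216684$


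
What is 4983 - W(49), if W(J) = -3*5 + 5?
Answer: 4993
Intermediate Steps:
W(J) = -10 (W(J) = -15 + 5 = -10)
4983 - W(49) = 4983 - 1*(-10) = 4983 + 10 = 4993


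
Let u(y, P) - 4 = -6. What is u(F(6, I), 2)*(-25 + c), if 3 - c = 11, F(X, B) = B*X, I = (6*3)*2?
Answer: 66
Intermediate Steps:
I = 36 (I = 18*2 = 36)
u(y, P) = -2 (u(y, P) = 4 - 6 = -2)
c = -8 (c = 3 - 1*11 = 3 - 11 = -8)
u(F(6, I), 2)*(-25 + c) = -2*(-25 - 8) = -2*(-33) = 66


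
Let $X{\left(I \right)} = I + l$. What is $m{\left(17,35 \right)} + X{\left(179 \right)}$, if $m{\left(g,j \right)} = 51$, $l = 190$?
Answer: $420$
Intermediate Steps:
$X{\left(I \right)} = 190 + I$ ($X{\left(I \right)} = I + 190 = 190 + I$)
$m{\left(17,35 \right)} + X{\left(179 \right)} = 51 + \left(190 + 179\right) = 51 + 369 = 420$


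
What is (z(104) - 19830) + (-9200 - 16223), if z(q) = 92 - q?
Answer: -45265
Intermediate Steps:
(z(104) - 19830) + (-9200 - 16223) = ((92 - 1*104) - 19830) + (-9200 - 16223) = ((92 - 104) - 19830) - 25423 = (-12 - 19830) - 25423 = -19842 - 25423 = -45265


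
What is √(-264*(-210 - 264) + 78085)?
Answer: √203221 ≈ 450.80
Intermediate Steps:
√(-264*(-210 - 264) + 78085) = √(-264*(-474) + 78085) = √(125136 + 78085) = √203221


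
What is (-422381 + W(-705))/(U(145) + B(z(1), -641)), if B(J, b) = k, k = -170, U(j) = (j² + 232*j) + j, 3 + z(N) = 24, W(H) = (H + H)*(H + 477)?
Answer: -100901/54640 ≈ -1.8467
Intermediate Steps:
W(H) = 2*H*(477 + H) (W(H) = (2*H)*(477 + H) = 2*H*(477 + H))
z(N) = 21 (z(N) = -3 + 24 = 21)
U(j) = j² + 233*j
B(J, b) = -170
(-422381 + W(-705))/(U(145) + B(z(1), -641)) = (-422381 + 2*(-705)*(477 - 705))/(145*(233 + 145) - 170) = (-422381 + 2*(-705)*(-228))/(145*378 - 170) = (-422381 + 321480)/(54810 - 170) = -100901/54640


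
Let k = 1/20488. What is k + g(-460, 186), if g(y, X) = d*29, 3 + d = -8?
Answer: -6535671/20488 ≈ -319.00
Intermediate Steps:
d = -11 (d = -3 - 8 = -11)
g(y, X) = -319 (g(y, X) = -11*29 = -319)
k = 1/20488 ≈ 4.8809e-5
k + g(-460, 186) = 1/20488 - 319 = -6535671/20488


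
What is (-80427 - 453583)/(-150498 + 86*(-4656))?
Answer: 267005/275457 ≈ 0.96932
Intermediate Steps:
(-80427 - 453583)/(-150498 + 86*(-4656)) = -534010/(-150498 - 400416) = -534010/(-550914) = -534010*(-1/550914) = 267005/275457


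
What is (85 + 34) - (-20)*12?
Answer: 359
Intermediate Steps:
(85 + 34) - (-20)*12 = 119 - 1*(-240) = 119 + 240 = 359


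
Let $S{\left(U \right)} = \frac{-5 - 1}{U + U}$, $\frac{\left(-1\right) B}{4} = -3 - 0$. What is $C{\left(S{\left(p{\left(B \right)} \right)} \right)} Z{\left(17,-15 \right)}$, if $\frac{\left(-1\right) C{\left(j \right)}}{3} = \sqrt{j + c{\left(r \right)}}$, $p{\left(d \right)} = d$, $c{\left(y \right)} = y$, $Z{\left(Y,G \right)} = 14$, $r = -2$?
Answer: $- 63 i \approx - 63.0 i$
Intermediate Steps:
$B = 12$ ($B = - 4 \left(-3 - 0\right) = - 4 \left(-3 + 0\right) = \left(-4\right) \left(-3\right) = 12$)
$S{\left(U \right)} = - \frac{3}{U}$ ($S{\left(U \right)} = - \frac{6}{2 U} = - 6 \frac{1}{2 U} = - \frac{3}{U}$)
$C{\left(j \right)} = - 3 \sqrt{-2 + j}$ ($C{\left(j \right)} = - 3 \sqrt{j - 2} = - 3 \sqrt{-2 + j}$)
$C{\left(S{\left(p{\left(B \right)} \right)} \right)} Z{\left(17,-15 \right)} = - 3 \sqrt{-2 - \frac{3}{12}} \cdot 14 = - 3 \sqrt{-2 - \frac{1}{4}} \cdot 14 = - 3 \sqrt{- \frac{9}{4}} \cdot 14 = - 3 \frac{3 i}{2} \cdot 14 = - \frac{9 i}{2} \cdot 14 = - 63 i$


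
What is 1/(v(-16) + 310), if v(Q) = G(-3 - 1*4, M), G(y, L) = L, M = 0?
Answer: 1/310 ≈ 0.0032258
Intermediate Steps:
v(Q) = 0
1/(v(-16) + 310) = 1/(0 + 310) = 1/310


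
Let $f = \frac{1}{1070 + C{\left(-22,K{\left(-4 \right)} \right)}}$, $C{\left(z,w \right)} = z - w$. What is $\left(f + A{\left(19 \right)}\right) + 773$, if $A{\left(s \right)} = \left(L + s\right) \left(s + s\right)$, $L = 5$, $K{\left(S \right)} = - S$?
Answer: $\frac{1759141}{1044} \approx 1685.0$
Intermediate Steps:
$A{\left(s \right)} = 2 s \left(5 + s\right)$ ($A{\left(s \right)} = \left(5 + s\right) \left(s + s\right) = \left(5 + s\right) 2 s = 2 s \left(5 + s\right)$)
$f = \frac{1}{1044}$ ($f = \frac{1}{1070 - \left(22 - -4\right)} = \frac{1}{1070 - 26} = \frac{1}{1044} \approx 0.00095785$)
$\left(f + A{\left(19 \right)}\right) + 773 = \left(\frac{1}{1044} + 2 \cdot 19 \left(5 + 19\right)\right) + 773 = \left(\frac{1}{1044} + 2 \cdot 19 \cdot 24\right) + 773 = \left(\frac{1}{1044} + 912\right) + 773 = \frac{952129}{1044} + 773 = \frac{1759141}{1044}$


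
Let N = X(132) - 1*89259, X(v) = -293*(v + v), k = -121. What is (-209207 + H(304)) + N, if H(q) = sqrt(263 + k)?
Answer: -375818 + sqrt(142) ≈ -3.7581e+5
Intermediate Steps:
X(v) = -586*v
H(q) = sqrt(142) (H(q) = sqrt(263 - 121) = sqrt(142))
N = -166611 (N = -586*132 - 1*89259 = -77352 - 89259 = -166611)
(-209207 + H(304)) + N = (-209207 + sqrt(142)) - 166611 = -375818 + sqrt(142)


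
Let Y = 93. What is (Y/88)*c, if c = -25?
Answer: -2325/88 ≈ -26.420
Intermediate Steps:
(Y/88)*c = (93/88)*(-25) = -2325/88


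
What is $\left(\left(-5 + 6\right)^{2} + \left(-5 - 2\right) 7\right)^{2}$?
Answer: $2304$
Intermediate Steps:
$\left(\left(-5 + 6\right)^{2} + \left(-5 - 2\right) 7\right)^{2} = \left(1^{2} - 49\right)^{2} = \left(1 - 49\right)^{2} = \left(-48\right)^{2} = 2304$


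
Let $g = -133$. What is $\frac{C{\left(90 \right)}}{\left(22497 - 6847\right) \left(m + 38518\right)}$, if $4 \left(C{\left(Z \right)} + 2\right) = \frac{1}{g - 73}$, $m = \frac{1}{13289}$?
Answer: $- \frac{21913561}{6600815359606800} \approx -3.3198 \cdot 10^{-9}$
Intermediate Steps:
$m = \frac{1}{13289} \approx 7.525 \cdot 10^{-5}$
$C{\left(Z \right)} = - \frac{1649}{824}$ ($C{\left(Z \right)} = -2 + \frac{1}{4 \left(-133 - 73\right)} = -2 + \frac{1}{4 \left(-206\right)} = -2 + \frac{1}{4} \left(- \frac{1}{206}\right) = -2 - \frac{1}{824} = - \frac{1649}{824}$)
$\frac{C{\left(90 \right)}}{\left(22497 - 6847\right) \left(m + 38518\right)} = - \frac{1649}{824 \left(22497 - 6847\right) \left(\frac{1}{13289} + 38518\right)} = - \frac{1649}{824 \cdot 15650 \cdot \frac{511865703}{13289}} = - \frac{1649}{824 \cdot \frac{8010698251950}{13289}} = \left(- \frac{1649}{824}\right) \frac{13289}{8010698251950} = - \frac{21913561}{6600815359606800}$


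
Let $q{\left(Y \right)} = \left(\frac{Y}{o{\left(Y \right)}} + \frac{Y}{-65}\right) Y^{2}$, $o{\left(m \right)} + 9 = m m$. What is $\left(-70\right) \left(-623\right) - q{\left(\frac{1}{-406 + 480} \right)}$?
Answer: $\frac{4354601190206771}{99853271960} \approx 43610.0$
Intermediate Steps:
$o{\left(m \right)} = -9 + m^{2}$ ($o{\left(m \right)} = -9 + m m = -9 + m^{2}$)
$q{\left(Y \right)} = Y^{2} \left(- \frac{Y}{65} + \frac{Y}{-9 + Y^{2}}\right)$ ($q{\left(Y \right)} = \left(\frac{Y}{-9 + Y^{2}} + \frac{Y}{-65}\right) Y^{2} = \left(\frac{Y}{-9 + Y^{2}} + Y \left(- \frac{1}{65}\right)\right) Y^{2} = \left(\frac{Y}{-9 + Y^{2}} - \frac{Y}{65}\right) Y^{2} = \left(- \frac{Y}{65} + \frac{Y}{-9 + Y^{2}}\right) Y^{2} = Y^{2} \left(- \frac{Y}{65} + \frac{Y}{-9 + Y^{2}}\right)$)
$\left(-70\right) \left(-623\right) - q{\left(\frac{1}{-406 + 480} \right)} = \left(-70\right) \left(-623\right) - \frac{\left(\frac{1}{-406 + 480}\right)^{3} \left(74 - \left(\frac{1}{-406 + 480}\right)^{2}\right)}{65 \left(-9 + \left(\frac{1}{-406 + 480}\right)^{2}\right)} = 43610 - \frac{\left(\frac{1}{74}\right)^{3} \left(74 - \left(\frac{1}{74}\right)^{2}\right)}{65 \left(-9 + \left(\frac{1}{74}\right)^{2}\right)} = 43610 - \frac{74 - \left(\frac{1}{74}\right)^{2}}{65 \cdot 405224 \left(-9 + \left(\frac{1}{74}\right)^{2}\right)} = 43610 - \frac{1}{65} \cdot \frac{1}{405224} \frac{1}{-9 + \frac{1}{5476}} \left(74 - \frac{1}{5476}\right) = 43610 - \frac{1}{65} \cdot \frac{1}{405224} \frac{1}{- \frac{49283}{5476}} \left(74 - \frac{1}{5476}\right) = 43610 - \frac{1}{65} \cdot \frac{1}{405224} \left(- \frac{5476}{49283}\right) \frac{405223}{5476} = 43610 - - \frac{31171}{99853271960} = 43610 + \frac{31171}{99853271960} = \frac{4354601190206771}{99853271960}$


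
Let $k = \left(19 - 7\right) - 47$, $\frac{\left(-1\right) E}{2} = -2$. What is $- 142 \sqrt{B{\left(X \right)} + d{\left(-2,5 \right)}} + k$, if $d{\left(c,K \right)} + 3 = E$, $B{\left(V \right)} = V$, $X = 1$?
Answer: $-35 - 142 \sqrt{2} \approx -235.82$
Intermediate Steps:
$E = 4$ ($E = \left(-2\right) \left(-2\right) = 4$)
$d{\left(c,K \right)} = 1$ ($d{\left(c,K \right)} = -3 + 4 = 1$)
$k = -35$ ($k = 12 - 47 = -35$)
$- 142 \sqrt{B{\left(X \right)} + d{\left(-2,5 \right)}} + k = - 142 \sqrt{1 + 1} - 35 = - 142 \sqrt{2} - 35 = -35 - 142 \sqrt{2}$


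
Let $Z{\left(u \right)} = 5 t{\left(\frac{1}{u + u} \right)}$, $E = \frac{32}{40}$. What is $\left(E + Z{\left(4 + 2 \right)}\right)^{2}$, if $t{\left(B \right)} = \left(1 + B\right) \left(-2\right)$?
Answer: $\frac{90601}{900} \approx 100.67$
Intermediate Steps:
$E = \frac{4}{5}$ ($E = 32 \cdot \frac{1}{40} = \frac{4}{5} \approx 0.8$)
$t{\left(B \right)} = -2 - 2 B$
$Z{\left(u \right)} = -10 - \frac{5}{u}$ ($Z{\left(u \right)} = 5 \left(-2 - \frac{2}{u + u}\right) = 5 \left(-2 - \frac{2}{2 u}\right) = 5 \left(-2 - 2 \frac{1}{2 u}\right) = 5 \left(-2 - \frac{1}{u}\right) = -10 - \frac{5}{u}$)
$\left(E + Z{\left(4 + 2 \right)}\right)^{2} = \left(\frac{4}{5} - \left(10 + \frac{5}{4 + 2}\right)\right)^{2} = \left(\frac{4}{5} - \left(10 + \frac{5}{6}\right)\right)^{2} = \left(\frac{4}{5} - \frac{65}{6}\right)^{2} = \left(- \frac{301}{30}\right)^{2} = \frac{90601}{900}$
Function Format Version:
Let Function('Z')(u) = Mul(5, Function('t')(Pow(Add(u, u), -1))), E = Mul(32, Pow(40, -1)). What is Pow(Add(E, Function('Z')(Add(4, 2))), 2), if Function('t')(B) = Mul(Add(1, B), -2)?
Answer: Rational(90601, 900) ≈ 100.67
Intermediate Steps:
E = Rational(4, 5) (E = Mul(32, Rational(1, 40)) = Rational(4, 5) ≈ 0.80000)
Function('t')(B) = Add(-2, Mul(-2, B))
Function('Z')(u) = Add(-10, Mul(-5, Pow(u, -1))) (Function('Z')(u) = Mul(5, Add(-2, Mul(-2, Pow(Add(u, u), -1)))) = Mul(5, Add(-2, Mul(-2, Pow(Mul(2, u), -1)))) = Mul(5, Add(-2, Mul(-2, Mul(Rational(1, 2), Pow(u, -1))))) = Mul(5, Add(-2, Mul(-1, Pow(u, -1)))) = Add(-10, Mul(-5, Pow(u, -1))))
Pow(Add(E, Function('Z')(Add(4, 2))), 2) = Pow(Add(Rational(4, 5), Add(-10, Mul(-5, Pow(Add(4, 2), -1)))), 2) = Pow(Add(Rational(4, 5), Add(-10, Mul(-5, Pow(6, -1)))), 2) = Pow(Add(Rational(4, 5), Add(-10, Mul(-5, Rational(1, 6)))), 2) = Pow(Add(Rational(4, 5), Add(-10, Rational(-5, 6))), 2) = Pow(Add(Rational(4, 5), Rational(-65, 6)), 2) = Pow(Rational(-301, 30), 2) = Rational(90601, 900)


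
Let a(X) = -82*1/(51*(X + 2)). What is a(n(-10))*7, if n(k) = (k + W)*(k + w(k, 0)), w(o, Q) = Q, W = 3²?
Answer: -287/306 ≈ -0.93791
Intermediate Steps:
W = 9
n(k) = k*(9 + k) (n(k) = (k + 9)*(k + 0) = (9 + k)*k = k*(9 + k))
a(X) = -82/(102 + 51*X) (a(X) = -82*1/(51*(2 + X)) = -82/(102 + 51*X))
a(n(-10))*7 = -82/(102 + 51*(-10*(9 - 10)))*7 = -82/(102 + 51*(-10*(-1)))*7 = -82/(102 + 51*10)*7 = -82/(102 + 510)*7 = -82/612*7 = -82*1/612*7 = -41/306*7 = -287/306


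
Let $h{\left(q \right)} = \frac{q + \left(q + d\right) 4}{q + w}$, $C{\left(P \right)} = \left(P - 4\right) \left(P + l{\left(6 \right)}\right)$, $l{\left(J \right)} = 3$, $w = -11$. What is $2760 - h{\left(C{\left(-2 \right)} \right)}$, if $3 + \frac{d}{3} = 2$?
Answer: $\frac{46878}{17} \approx 2757.5$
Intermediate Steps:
$d = -3$ ($d = -9 + 3 \cdot 2 = -9 + 6 = -3$)
$C{\left(P \right)} = \left(-4 + P\right) \left(3 + P\right)$ ($C{\left(P \right)} = \left(P - 4\right) \left(P + 3\right) = \left(-4 + P\right) \left(3 + P\right)$)
$h{\left(q \right)} = \frac{-12 + 5 q}{-11 + q}$ ($h{\left(q \right)} = \frac{q + \left(q - 3\right) 4}{q - 11} = \frac{q + \left(-3 + q\right) 4}{-11 + q} = \frac{q + \left(-12 + 4 q\right)}{-11 + q} = \frac{-12 + 5 q}{-11 + q}$)
$2760 - h{\left(C{\left(-2 \right)} \right)} = 2760 - \frac{-12 + 5 \left(-12 + \left(-2\right)^{2} - -2\right)}{-11 - \left(10 - 4\right)} = 2760 - \frac{-12 + 5 \left(-12 + 4 + 2\right)}{-11 + \left(-12 + 4 + 2\right)} = 2760 - \frac{-12 + 5 \left(-6\right)}{-11 - 6} = 2760 - \frac{-12 - 30}{-17} = 2760 - \left(- \frac{1}{17}\right) \left(-42\right) = 2760 - \frac{42}{17} = \frac{46878}{17}$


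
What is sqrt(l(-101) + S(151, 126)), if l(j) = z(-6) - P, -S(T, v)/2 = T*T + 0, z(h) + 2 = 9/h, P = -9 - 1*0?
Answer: I*sqrt(182386)/2 ≈ 213.53*I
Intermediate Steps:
P = -9 (P = -9 + 0 = -9)
z(h) = -2 + 9/h
S(T, v) = -2*T**2 (S(T, v) = -2*(T*T + 0) = -2*(T**2 + 0) = -2*T**2)
l(j) = 11/2 (l(j) = (-2 + 9/(-6)) - 1*(-9) = (-2 + 9*(-1/6)) + 9 = (-2 - 3/2) + 9 = -7/2 + 9 = 11/2)
sqrt(l(-101) + S(151, 126)) = sqrt(11/2 - 2*151**2) = sqrt(11/2 - 2*22801) = sqrt(11/2 - 45602) = sqrt(-91193/2) = I*sqrt(182386)/2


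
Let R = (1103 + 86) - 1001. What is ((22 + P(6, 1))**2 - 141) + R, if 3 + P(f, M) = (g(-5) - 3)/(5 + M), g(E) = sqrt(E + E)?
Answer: 14003/36 + 37*I*sqrt(10)/6 ≈ 388.97 + 19.501*I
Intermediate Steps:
g(E) = sqrt(2)*sqrt(E) (g(E) = sqrt(2*E) = sqrt(2)*sqrt(E))
R = 188 (R = 1189 - 1001 = 188)
P(f, M) = -3 + (-3 + I*sqrt(10))/(5 + M) (P(f, M) = -3 + (sqrt(2)*sqrt(-5) - 3)/(5 + M) = -3 + (sqrt(2)*(I*sqrt(5)) - 3)/(5 + M) = -3 + (I*sqrt(10) - 3)/(5 + M) = -3 + (-3 + I*sqrt(10))/(5 + M))
((22 + P(6, 1))**2 - 141) + R = ((22 + (-18 - 3*1 + I*sqrt(10))/(5 + 1))**2 - 141) + 188 = ((22 + (-18 - 3 + I*sqrt(10))/6)**2 - 141) + 188 = ((22 + (-21 + I*sqrt(10))/6)**2 - 141) + 188 = ((22 + (-7/2 + I*sqrt(10)/6))**2 - 141) + 188 = ((37/2 + I*sqrt(10)/6)**2 - 141) + 188 = (-141 + (37/2 + I*sqrt(10)/6)**2) + 188 = 47 + (37/2 + I*sqrt(10)/6)**2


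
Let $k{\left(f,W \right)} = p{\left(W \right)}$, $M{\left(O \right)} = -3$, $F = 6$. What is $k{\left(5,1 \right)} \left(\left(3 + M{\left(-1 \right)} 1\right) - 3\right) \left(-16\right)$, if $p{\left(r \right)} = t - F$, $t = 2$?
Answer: $-192$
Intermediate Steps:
$p{\left(r \right)} = -4$ ($p{\left(r \right)} = 2 - 6 = -4$)
$k{\left(f,W \right)} = -4$
$k{\left(5,1 \right)} \left(\left(3 + M{\left(-1 \right)} 1\right) - 3\right) \left(-16\right) = - 4 \left(\left(3 - 3\right) - 3\right) \left(-16\right) = - 4 \left(0 - 3\right) \left(-16\right) = - 4 \left(\left(-3\right) \left(-16\right)\right) = \left(-4\right) 48 = -192$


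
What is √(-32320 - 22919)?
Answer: I*√55239 ≈ 235.03*I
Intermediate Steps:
√(-32320 - 22919) = √(-55239) = I*√55239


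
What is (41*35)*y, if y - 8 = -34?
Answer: -37310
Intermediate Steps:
y = -26 (y = 8 - 34 = -26)
(41*35)*y = (41*35)*(-26) = 1435*(-26) = -37310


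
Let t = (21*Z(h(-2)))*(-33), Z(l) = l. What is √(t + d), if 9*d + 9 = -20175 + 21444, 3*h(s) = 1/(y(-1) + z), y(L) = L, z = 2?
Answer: I*√91 ≈ 9.5394*I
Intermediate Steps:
h(s) = ⅓ (h(s) = 1/(3*(-1 + 2)) = (⅓)/1 = (⅓)*1 = ⅓)
d = 140 (d = -1 + (-20175 + 21444)/9 = -1 + (⅑)*1269 = -1 + 141 = 140)
t = -231 (t = (21*(⅓))*(-33) = 7*(-33) = -231)
√(t + d) = √(-231 + 140) = √(-91) = I*√91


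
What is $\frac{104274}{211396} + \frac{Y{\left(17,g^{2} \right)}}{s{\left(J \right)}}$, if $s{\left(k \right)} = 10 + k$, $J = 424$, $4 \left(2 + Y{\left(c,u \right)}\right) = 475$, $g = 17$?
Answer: $\frac{69935399}{91745864} \approx 0.76227$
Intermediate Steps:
$Y{\left(c,u \right)} = \frac{467}{4}$ ($Y{\left(c,u \right)} = -2 + \frac{1}{4} \cdot 475 = -2 + \frac{475}{4} = \frac{467}{4}$)
$\frac{104274}{211396} + \frac{Y{\left(17,g^{2} \right)}}{s{\left(J \right)}} = \frac{104274}{211396} + \frac{467}{4 \left(10 + 424\right)} = 104274 \cdot \frac{1}{211396} + \frac{467}{4 \cdot 434} = \frac{52137}{105698} + \frac{467}{4} \cdot \frac{1}{434} = \frac{52137}{105698} + \frac{467}{1736} = \frac{69935399}{91745864}$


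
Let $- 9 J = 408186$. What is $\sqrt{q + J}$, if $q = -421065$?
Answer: $i \sqrt{466419} \approx 682.95 i$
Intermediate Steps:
$J = -45354$ ($J = \left(- \frac{1}{9}\right) 408186 = -45354$)
$\sqrt{q + J} = \sqrt{-421065 - 45354} = \sqrt{-466419} = i \sqrt{466419}$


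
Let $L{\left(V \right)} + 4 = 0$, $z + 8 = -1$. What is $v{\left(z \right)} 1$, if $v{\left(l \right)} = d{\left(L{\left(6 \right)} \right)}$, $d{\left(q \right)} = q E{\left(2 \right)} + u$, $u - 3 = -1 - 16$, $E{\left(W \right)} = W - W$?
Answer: $-14$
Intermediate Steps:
$z = -9$ ($z = -8 - 1 = -9$)
$L{\left(V \right)} = -4$ ($L{\left(V \right)} = -4 + 0 = -4$)
$E{\left(W \right)} = 0$
$u = -14$ ($u = 3 - 17 = -14$)
$d{\left(q \right)} = -14$ ($d{\left(q \right)} = q 0 - 14 = 0 - 14 = -14$)
$v{\left(l \right)} = -14$
$v{\left(z \right)} 1 = \left(-14\right) 1 = -14$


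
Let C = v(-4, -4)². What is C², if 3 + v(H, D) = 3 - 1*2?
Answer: 16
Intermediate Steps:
v(H, D) = -2 (v(H, D) = -3 + (3 - 1*2) = -3 + (3 - 2) = -3 + 1 = -2)
C = 4 (C = (-2)² = 4)
C² = 4² = 16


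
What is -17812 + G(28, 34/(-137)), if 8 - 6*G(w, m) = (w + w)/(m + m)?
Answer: -907385/51 ≈ -17792.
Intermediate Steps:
G(w, m) = 4/3 - w/(6*m) (G(w, m) = 4/3 - (w + w)/(6*(m + m)) = 4/3 - 2*w/(6*(2*m)) = 4/3 - 2*w*1/(2*m)/6 = 4/3 - w/(6*m))
-17812 + G(28, 34/(-137)) = -17812 + (-1*28 + 8*(34/(-137)))/(6*((34/(-137)))) = -17812 + (-28 + 8*(34*(-1/137)))/(6*((34*(-1/137)))) = -17812 + (-28 + 8*(-34/137))/(6*(-34/137)) = -17812 + (⅙)*(-137/34)*(-28 - 272/137) = -17812 + (⅙)*(-137/34)*(-4108/137) = -17812 + 1027/51 = -907385/51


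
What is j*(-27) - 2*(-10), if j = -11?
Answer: 317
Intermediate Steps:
j*(-27) - 2*(-10) = -11*(-27) - 2*(-10) = 297 + 20 = 317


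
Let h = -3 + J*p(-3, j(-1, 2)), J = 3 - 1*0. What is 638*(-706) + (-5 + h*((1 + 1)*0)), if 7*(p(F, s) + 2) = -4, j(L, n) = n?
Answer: -450433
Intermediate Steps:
J = 3 (J = 3 + 0 = 3)
p(F, s) = -18/7 (p(F, s) = -2 + (1/7)*(-4) = -2 - 4/7 = -18/7)
h = -75/7 (h = -3 + 3*(-18/7) = -3 - 54/7 = -75/7 ≈ -10.714)
638*(-706) + (-5 + h*((1 + 1)*0)) = 638*(-706) + (-5 - 75*(1 + 1)*0/7) = -450428 + (-5 - 150*0/7) = -450428 + (-5 - 75/7*0) = -450428 + (-5 + 0) = -450428 - 5 = -450433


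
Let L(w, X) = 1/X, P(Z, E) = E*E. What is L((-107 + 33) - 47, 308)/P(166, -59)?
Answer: 1/1072148 ≈ 9.3271e-7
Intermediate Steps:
P(Z, E) = E²
L((-107 + 33) - 47, 308)/P(166, -59) = 1/(308*((-59)²)) = (1/308)/3481 = (1/308)*(1/3481) = 1/1072148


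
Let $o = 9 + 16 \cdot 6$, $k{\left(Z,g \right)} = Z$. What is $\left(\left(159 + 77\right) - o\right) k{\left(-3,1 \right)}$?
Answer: $-393$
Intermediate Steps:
$o = 105$ ($o = 9 + 96 = 105$)
$\left(\left(159 + 77\right) - o\right) k{\left(-3,1 \right)} = \left(\left(159 + 77\right) - 105\right) \left(-3\right) = \left(236 - 105\right) \left(-3\right) = 131 \left(-3\right) = -393$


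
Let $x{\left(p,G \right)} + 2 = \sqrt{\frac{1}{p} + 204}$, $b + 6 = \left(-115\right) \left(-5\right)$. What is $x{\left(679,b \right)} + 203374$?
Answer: $203372 + \frac{\sqrt{94053043}}{679} \approx 2.0339 \cdot 10^{5}$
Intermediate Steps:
$b = 569$ ($b = -6 - -575 = -6 + 575 = 569$)
$x{\left(p,G \right)} = -2 + \sqrt{204 + \frac{1}{p}}$ ($x{\left(p,G \right)} = -2 + \sqrt{\frac{1}{p} + 204} = -2 + \sqrt{204 + \frac{1}{p}}$)
$x{\left(679,b \right)} + 203374 = \left(-2 + \sqrt{204 + \frac{1}{679}}\right) + 203374 = \left(-2 + \sqrt{\frac{138517}{679}}\right) + 203374 = \left(-2 + \frac{\sqrt{94053043}}{679}\right) + 203374 = 203372 + \frac{\sqrt{94053043}}{679}$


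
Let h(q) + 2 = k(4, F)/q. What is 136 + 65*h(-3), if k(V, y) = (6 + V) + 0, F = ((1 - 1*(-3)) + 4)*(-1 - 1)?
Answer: -632/3 ≈ -210.67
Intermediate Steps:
F = -16 (F = ((1 + 3) + 4)*(-2) = (4 + 4)*(-2) = 8*(-2) = -16)
k(V, y) = 6 + V
h(q) = -2 + 10/q (h(q) = -2 + (6 + 4)/q = -2 + 10/q)
136 + 65*h(-3) = 136 + 65*(-2 + 10/(-3)) = 136 + 65*(-2 + 10*(-⅓)) = 136 + 65*(-2 - 10/3) = 136 + 65*(-16/3) = 136 - 1040/3 = -632/3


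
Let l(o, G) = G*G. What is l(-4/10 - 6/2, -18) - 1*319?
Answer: 5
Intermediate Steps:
l(o, G) = G²
l(-4/10 - 6/2, -18) - 1*319 = (-18)² - 1*319 = 324 - 319 = 5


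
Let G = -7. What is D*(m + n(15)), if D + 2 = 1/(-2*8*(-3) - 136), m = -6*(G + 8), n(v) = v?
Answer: -1593/88 ≈ -18.102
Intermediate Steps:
m = -6 (m = -6*(-7 + 8) = -6*1 = -6)
D = -177/88 (D = -2 + 1/(-2*8*(-3) - 136) = -2 + 1/(-16*(-3) - 136) = -2 + 1/(48 - 136) = -2 + 1/(-88) = -2 - 1/88 = -177/88 ≈ -2.0114)
D*(m + n(15)) = -177*(-6 + 15)/88 = -177/88*9 = -1593/88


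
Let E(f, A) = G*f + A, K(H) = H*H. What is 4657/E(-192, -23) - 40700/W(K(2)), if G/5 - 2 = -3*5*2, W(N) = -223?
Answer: 1094118411/5989111 ≈ 182.68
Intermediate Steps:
K(H) = H²
G = -140 (G = 10 + 5*(-3*5*2) = 10 + 5*(-15*2) = 10 + 5*(-30) = 10 - 150 = -140)
E(f, A) = A - 140*f (E(f, A) = -140*f + A = A - 140*f)
4657/E(-192, -23) - 40700/W(K(2)) = 4657/(-23 - 140*(-192)) - 40700/(-223) = 4657/(-23 + 26880) - 40700*(-1/223) = 4657/26857 + 40700/223 = 1094118411/5989111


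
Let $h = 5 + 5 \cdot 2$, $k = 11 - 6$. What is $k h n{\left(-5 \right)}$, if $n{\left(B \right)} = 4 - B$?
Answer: $675$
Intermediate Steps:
$k = 5$
$h = 15$ ($h = 5 + 10 = 15$)
$k h n{\left(-5 \right)} = 5 \cdot 15 \left(4 - -5\right) = 75 \left(4 + 5\right) = 75 \cdot 9 = 675$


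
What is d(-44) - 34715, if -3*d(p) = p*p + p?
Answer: -106037/3 ≈ -35346.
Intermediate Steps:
d(p) = -p/3 - p²/3 (d(p) = -(p*p + p)/3 = -(p² + p)/3 = -(p + p²)/3 = -p/3 - p²/3)
d(-44) - 34715 = -⅓*(-44)*(1 - 44) - 34715 = -⅓*(-44)*(-43) - 34715 = -1892/3 - 34715 = -106037/3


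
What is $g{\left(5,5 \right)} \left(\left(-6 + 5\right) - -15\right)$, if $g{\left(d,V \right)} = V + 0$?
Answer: $70$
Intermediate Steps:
$g{\left(d,V \right)} = V$
$g{\left(5,5 \right)} \left(\left(-6 + 5\right) - -15\right) = 5 \left(\left(-6 + 5\right) - -15\right) = 5 \left(-1 + 15\right) = 5 \cdot 14 = 70$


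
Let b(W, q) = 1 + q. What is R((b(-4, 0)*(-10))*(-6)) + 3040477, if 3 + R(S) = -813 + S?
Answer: 3039721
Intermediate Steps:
R(S) = -816 + S (R(S) = -3 + (-813 + S) = -816 + S)
R((b(-4, 0)*(-10))*(-6)) + 3040477 = (-816 + ((1 + 0)*(-10))*(-6)) + 3040477 = (-816 + (1*(-10))*(-6)) + 3040477 = (-816 - 10*(-6)) + 3040477 = (-816 + 60) + 3040477 = -756 + 3040477 = 3039721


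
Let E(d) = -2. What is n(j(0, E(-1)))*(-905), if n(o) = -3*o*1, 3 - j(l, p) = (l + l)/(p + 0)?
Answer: 8145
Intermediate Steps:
j(l, p) = 3 - 2*l/p (j(l, p) = 3 - (l + l)/(p + 0) = 3 - 2*l/p)
n(o) = -3*o
n(j(0, E(-1)))*(-905) = -3*(3 - 2*0/(-2))*(-905) = -3*(3 - 2*0*(-½))*(-905) = -3*(3 + 0)*(-905) = -3*3*(-905) = -9*(-905) = 8145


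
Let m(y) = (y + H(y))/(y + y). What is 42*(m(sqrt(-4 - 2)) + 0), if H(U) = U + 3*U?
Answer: 105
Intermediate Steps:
H(U) = 4*U
m(y) = 5/2 (m(y) = (y + 4*y)/(y + y) = (5*y)/((2*y)) = (5*y)*(1/(2*y)) = 5/2)
42*(m(sqrt(-4 - 2)) + 0) = 42*(5/2 + 0) = 42*(5/2) = 105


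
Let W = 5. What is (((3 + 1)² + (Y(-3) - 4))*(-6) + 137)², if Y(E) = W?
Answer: 1225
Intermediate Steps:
Y(E) = 5
(((3 + 1)² + (Y(-3) - 4))*(-6) + 137)² = (((3 + 1)² + (5 - 4))*(-6) + 137)² = ((4² + 1)*(-6) + 137)² = ((16 + 1)*(-6) + 137)² = (17*(-6) + 137)² = (-102 + 137)² = 35² = 1225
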